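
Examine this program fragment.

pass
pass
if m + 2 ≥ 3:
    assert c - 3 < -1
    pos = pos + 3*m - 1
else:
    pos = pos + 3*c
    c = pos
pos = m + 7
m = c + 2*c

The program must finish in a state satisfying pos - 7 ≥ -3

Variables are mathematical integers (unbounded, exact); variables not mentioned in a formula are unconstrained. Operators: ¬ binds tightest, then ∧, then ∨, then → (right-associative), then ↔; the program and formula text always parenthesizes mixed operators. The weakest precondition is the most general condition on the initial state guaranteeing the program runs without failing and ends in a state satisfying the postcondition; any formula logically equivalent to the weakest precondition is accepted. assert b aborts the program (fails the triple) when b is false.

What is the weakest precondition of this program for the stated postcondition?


Working backward. After the program, the postcondition pos - 7 ≥ -3 must hold; in canonical form it is pos ≥ 4.
Before m := c + 2*c: pos ≥ 4
Before pos := m + 7: m ≥ -3
Then branch requires c < 2 ∧ m ≥ -3; else branch requires m ≥ -3.
Before the if: (m ≥ 1 → (c < 2 ∧ m ≥ -3)) ∧ ((¬(m ≥ 1)) → m ≥ -3)
Before skip: (m ≥ 1 → (c < 2 ∧ m ≥ -3)) ∧ ((¬(m ≥ 1)) → m ≥ -3)
Before skip: (m ≥ 1 → (c < 2 ∧ m ≥ -3)) ∧ ((¬(m ≥ 1)) → m ≥ -3)
Answer: WP = (m ≥ 1 → (c < 2 ∧ m ≥ -3)) ∧ ((¬(m ≥ 1)) → m ≥ -3)


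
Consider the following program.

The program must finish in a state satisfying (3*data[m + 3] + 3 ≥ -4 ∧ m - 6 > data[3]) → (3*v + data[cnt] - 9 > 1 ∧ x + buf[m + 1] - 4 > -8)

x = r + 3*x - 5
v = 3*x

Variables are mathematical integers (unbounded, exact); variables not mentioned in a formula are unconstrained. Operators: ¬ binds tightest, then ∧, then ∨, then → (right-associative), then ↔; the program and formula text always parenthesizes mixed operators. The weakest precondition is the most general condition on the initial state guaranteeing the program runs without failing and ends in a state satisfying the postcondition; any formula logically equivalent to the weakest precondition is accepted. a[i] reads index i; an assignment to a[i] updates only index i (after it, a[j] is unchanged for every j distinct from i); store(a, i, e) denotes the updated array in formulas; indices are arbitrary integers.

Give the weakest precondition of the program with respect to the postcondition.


Working backward. After the program, the postcondition (3*data[m + 3] + 3 ≥ -4 ∧ m - 6 > data[3]) → (3*v + data[cnt] - 9 > 1 ∧ x + buf[m + 1] - 4 > -8) must hold; in canonical form it is (3*data[m + 3] ≥ -7 ∧ m > data[3] + 6) → (data[cnt] + 3*v > 10 ∧ buf[m + 1] + x > -4).
Before v := 3*x: (3*data[m + 3] ≥ -7 ∧ m > data[3] + 6) → (data[cnt] + 9*x > 10 ∧ buf[m + 1] + x > -4)
Before x := r + 3*x - 5: (3*data[m + 3] ≥ -7 ∧ m > data[3] + 6) → (data[cnt] + 9*r + 27*x > 55 ∧ buf[m + 1] + r + 3*x > 1)
Answer: WP = (3*data[m + 3] ≥ -7 ∧ m > data[3] + 6) → (data[cnt] + 9*r + 27*x > 55 ∧ buf[m + 1] + r + 3*x > 1)


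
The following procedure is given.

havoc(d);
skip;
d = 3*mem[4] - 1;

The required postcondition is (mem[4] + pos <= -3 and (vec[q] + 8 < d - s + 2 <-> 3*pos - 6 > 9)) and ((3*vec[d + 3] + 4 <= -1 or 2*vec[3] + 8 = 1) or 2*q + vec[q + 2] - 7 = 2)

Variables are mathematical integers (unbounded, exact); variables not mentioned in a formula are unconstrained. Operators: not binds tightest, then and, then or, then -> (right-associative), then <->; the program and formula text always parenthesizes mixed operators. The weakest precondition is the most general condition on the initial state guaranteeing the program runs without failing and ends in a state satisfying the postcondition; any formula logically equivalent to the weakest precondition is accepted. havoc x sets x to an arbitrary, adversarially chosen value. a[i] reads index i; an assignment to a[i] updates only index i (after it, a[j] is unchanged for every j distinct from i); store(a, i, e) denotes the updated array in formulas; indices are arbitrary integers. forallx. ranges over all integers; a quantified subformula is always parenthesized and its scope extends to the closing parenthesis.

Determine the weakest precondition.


Working backward. After the program, the postcondition (mem[4] + pos <= -3 and (vec[q] + 8 < d - s + 2 <-> 3*pos - 6 > 9)) and ((3*vec[d + 3] + 4 <= -1 or 2*vec[3] + 8 = 1) or 2*q + vec[q + 2] - 7 = 2) must hold; in canonical form it is mem[4] + pos <= -3 and (vec[q] + s < d - 6 <-> 3*pos > 15) and (3*vec[d + 3] <= -5 or 2*vec[3] = -7 or vec[q + 2] + 2*q = 9).
Before d := 3*mem[4] - 1: mem[4] + pos <= -3 and (vec[q] + s < 3*mem[4] - 7 <-> 3*pos > 15) and (3*vec[3*mem[4] + 2] <= -5 or 2*vec[3] = -7 or vec[q + 2] + 2*q = 9)
Before skip: mem[4] + pos <= -3 and (vec[q] + s < 3*mem[4] - 7 <-> 3*pos > 15) and (3*vec[3*mem[4] + 2] <= -5 or 2*vec[3] = -7 or vec[q + 2] + 2*q = 9)
Before havoc d: mem[4] + pos <= -3 and (vec[q] + s < 3*mem[4] - 7 <-> 3*pos > 15) and (3*vec[3*mem[4] + 2] <= -5 or 2*vec[3] = -7 or vec[q + 2] + 2*q = 9)
Answer: WP = mem[4] + pos <= -3 and (vec[q] + s < 3*mem[4] - 7 <-> 3*pos > 15) and (3*vec[3*mem[4] + 2] <= -5 or 2*vec[3] = -7 or vec[q + 2] + 2*q = 9)


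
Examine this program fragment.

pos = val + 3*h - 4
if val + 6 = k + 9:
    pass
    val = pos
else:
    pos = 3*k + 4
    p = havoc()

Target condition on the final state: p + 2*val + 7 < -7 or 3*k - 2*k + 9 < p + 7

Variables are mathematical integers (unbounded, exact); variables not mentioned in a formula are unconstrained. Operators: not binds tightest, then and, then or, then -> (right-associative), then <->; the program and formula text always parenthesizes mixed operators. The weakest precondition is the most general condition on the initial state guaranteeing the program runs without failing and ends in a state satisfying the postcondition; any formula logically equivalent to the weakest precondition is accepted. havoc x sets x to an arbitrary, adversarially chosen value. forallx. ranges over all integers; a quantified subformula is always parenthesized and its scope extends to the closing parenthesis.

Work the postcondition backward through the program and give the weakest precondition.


Working backward. After the program, the postcondition p + 2*val + 7 < -7 or 3*k - 2*k + 9 < p + 7 must hold; in canonical form it is p + 2*val < -14 or k < p - 2.
Then branch requires p + 2*pos < -14 or k < p - 2; else branch requires forall p_1. (p_1 + 2*val < -14 or k < p_1 - 2).
Before the if: (val = k + 3 -> (p + 2*pos < -14 or k < p - 2)) and ((not (val = k + 3)) -> (forall p_1. (p_1 + 2*val < -14 or k < p_1 - 2)))
Before pos := val + 3*h - 4: (val = k + 3 -> (6*h + p + 2*val < -6 or k < p - 2)) and ((not (val = k + 3)) -> (forall p_1. (p_1 + 2*val < -14 or k < p_1 - 2)))
Answer: WP = (val = k + 3 -> (6*h + p + 2*val < -6 or k < p - 2)) and ((not (val = k + 3)) -> (forall p_1. (p_1 + 2*val < -14 or k < p_1 - 2)))


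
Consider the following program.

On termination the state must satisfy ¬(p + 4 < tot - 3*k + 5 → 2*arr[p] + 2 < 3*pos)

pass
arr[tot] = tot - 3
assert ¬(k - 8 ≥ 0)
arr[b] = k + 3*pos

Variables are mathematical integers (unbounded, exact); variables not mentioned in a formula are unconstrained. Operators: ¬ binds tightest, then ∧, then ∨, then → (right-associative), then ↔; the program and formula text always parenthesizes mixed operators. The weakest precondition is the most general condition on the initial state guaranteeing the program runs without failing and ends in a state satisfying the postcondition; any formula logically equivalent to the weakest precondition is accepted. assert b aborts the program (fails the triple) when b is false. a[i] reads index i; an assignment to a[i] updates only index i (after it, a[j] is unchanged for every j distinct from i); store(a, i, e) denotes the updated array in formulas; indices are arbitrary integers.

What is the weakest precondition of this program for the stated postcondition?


Working backward. After the program, the postcondition ¬(p + 4 < tot - 3*k + 5 → 2*arr[p] + 2 < 3*pos) must hold; in canonical form it is ¬(3*k + p < tot + 1 → 2*arr[p] < 3*pos - 2).
Before arr[b] := k + 3*pos: ¬(3*k + p < tot + 1 → 2*store(arr, b, k + 3*pos)[p] < 3*pos - 2)
Before assert ¬(k - 8 ≥ 0): (¬(k ≥ 8)) ∧ (¬(3*k + p < tot + 1 → 2*store(arr, b, k + 3*pos)[p] < 3*pos - 2))
Before arr[tot] := tot - 3: (¬(k ≥ 8)) ∧ (¬(3*k + p < tot + 1 → 2*store(store(arr, tot, tot - 3), b, k + 3*pos)[p] < 3*pos - 2))
Before skip: (¬(k ≥ 8)) ∧ (¬(3*k + p < tot + 1 → 2*store(store(arr, tot, tot - 3), b, k + 3*pos)[p] < 3*pos - 2))
Answer: WP = (¬(k ≥ 8)) ∧ (¬(3*k + p < tot + 1 → 2*store(store(arr, tot, tot - 3), b, k + 3*pos)[p] < 3*pos - 2))


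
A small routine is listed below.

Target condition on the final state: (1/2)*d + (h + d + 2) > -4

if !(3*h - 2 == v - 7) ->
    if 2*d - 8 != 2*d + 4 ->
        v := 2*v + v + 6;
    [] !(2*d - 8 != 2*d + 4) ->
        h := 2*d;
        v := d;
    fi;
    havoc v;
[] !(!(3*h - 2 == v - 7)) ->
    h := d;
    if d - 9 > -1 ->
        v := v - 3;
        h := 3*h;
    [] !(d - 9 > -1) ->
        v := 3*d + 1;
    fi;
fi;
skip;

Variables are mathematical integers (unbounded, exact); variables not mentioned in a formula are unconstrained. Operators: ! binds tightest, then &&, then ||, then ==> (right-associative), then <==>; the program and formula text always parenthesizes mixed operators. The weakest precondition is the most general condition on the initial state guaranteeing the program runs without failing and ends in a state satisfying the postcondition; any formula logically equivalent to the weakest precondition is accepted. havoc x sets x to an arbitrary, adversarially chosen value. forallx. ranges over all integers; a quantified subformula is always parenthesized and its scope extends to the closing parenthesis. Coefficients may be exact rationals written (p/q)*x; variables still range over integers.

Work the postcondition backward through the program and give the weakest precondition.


Working backward. After the program, the postcondition (1/2)*d + (h + d + 2) > -4 must hold; in canonical form it is (3/2)*d + h > -6.
Before skip: (3/2)*d + h > -6
Then branch requires (3/2)*d + h > -6; else branch requires (d > 8 ==> (9/2)*d > -6) && ((!(d > 8)) ==> (5/2)*d > -6).
Before the if: ((!(3*h == v - 5)) ==> (3/2)*d + h > -6) && (3*h == v - 5 ==> ((d > 8 ==> (9/2)*d > -6) && ((!(d > 8)) ==> (5/2)*d > -6)))
Answer: WP = ((!(3*h == v - 5)) ==> (3/2)*d + h > -6) && (3*h == v - 5 ==> ((d > 8 ==> (9/2)*d > -6) && ((!(d > 8)) ==> (5/2)*d > -6)))


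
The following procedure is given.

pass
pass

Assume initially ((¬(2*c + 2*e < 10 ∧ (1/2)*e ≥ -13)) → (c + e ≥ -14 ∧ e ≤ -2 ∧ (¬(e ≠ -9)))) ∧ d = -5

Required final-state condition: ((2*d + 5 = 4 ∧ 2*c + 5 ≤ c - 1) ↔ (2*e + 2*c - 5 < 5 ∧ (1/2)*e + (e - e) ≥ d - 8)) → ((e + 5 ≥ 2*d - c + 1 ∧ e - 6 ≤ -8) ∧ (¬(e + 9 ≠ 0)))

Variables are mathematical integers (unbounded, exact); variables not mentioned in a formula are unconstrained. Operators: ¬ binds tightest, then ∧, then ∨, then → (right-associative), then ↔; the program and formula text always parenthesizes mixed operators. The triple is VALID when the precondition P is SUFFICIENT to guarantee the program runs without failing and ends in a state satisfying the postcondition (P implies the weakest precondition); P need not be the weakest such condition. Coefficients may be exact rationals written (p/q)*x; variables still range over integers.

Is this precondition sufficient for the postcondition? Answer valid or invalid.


Working backward. After the program, the postcondition ((2*d + 5 = 4 ∧ 2*c + 5 ≤ c - 1) ↔ (2*e + 2*c - 5 < 5 ∧ (1/2)*e + (e - e) ≥ d - 8)) → ((e + 5 ≥ 2*d - c + 1 ∧ e - 6 ≤ -8) ∧ (¬(e + 9 ≠ 0))) must hold; in canonical form it is ((2*d = -1 ∧ c ≤ -6) ↔ (2*c + 2*e < 10 ∧ (1/2)*e ≥ d - 8)) → (c + e ≥ 2*d - 4 ∧ e ≤ -2 ∧ (¬(e ≠ -9))).
Before skip: ((2*d = -1 ∧ c ≤ -6) ↔ (2*c + 2*e < 10 ∧ (1/2)*e ≥ d - 8)) → (c + e ≥ 2*d - 4 ∧ e ≤ -2 ∧ (¬(e ≠ -9)))
Before skip: ((2*d = -1 ∧ c ≤ -6) ↔ (2*c + 2*e < 10 ∧ (1/2)*e ≥ d - 8)) → (c + e ≥ 2*d - 4 ∧ e ≤ -2 ∧ (¬(e ≠ -9)))
The weakest precondition is ((2*d = -1 ∧ c ≤ -6) ↔ (2*c + 2*e < 10 ∧ (1/2)*e ≥ d - 8)) → (c + e ≥ 2*d - 4 ∧ e ≤ -2 ∧ (¬(e ≠ -9))).
Check whether ((¬(2*c + 2*e < 10 ∧ (1/2)*e ≥ -13)) → (c + e ≥ -14 ∧ e ≤ -2 ∧ (¬(e ≠ -9)))) ∧ d = -5 implies it.
Every state satisfying the precondition satisfies the weakest precondition: the implication holds.
Answer: valid


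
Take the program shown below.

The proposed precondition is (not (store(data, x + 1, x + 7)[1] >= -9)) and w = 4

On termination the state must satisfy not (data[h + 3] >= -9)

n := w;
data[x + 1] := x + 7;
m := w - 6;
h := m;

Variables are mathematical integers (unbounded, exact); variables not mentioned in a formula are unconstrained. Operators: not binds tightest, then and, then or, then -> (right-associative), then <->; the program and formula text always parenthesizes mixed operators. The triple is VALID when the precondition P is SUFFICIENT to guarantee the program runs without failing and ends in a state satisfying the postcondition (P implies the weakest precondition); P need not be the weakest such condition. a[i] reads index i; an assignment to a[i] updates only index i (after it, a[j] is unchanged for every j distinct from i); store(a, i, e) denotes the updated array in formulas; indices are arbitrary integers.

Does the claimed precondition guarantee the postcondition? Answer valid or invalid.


Working backward. After the program, not (data[h + 3] >= -9) must hold.
Before h := m: not (data[m + 3] >= -9)
Before m := w - 6: not (data[w - 3] >= -9)
Before data[x + 1] := x + 7: not (store(data, x + 1, x + 7)[w - 3] >= -9)
Before n := w: not (store(data, x + 1, x + 7)[w - 3] >= -9)
The weakest precondition is not (store(data, x + 1, x + 7)[w - 3] >= -9).
Check whether (not (store(data, x + 1, x + 7)[1] >= -9)) and w = 4 implies it.
Every state satisfying the precondition satisfies the weakest precondition: the implication holds.
Answer: valid


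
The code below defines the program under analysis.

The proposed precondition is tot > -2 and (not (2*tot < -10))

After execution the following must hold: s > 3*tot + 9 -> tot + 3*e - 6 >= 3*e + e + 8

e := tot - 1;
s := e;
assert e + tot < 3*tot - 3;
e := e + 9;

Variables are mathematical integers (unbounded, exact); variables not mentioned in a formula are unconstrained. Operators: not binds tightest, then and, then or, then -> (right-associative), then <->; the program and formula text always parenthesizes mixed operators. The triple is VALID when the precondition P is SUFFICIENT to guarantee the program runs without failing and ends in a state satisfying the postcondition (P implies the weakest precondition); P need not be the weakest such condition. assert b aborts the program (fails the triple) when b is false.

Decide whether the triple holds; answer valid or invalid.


Working backward. After the program, the postcondition s > 3*tot + 9 -> tot + 3*e - 6 >= 3*e + e + 8 must hold; in canonical form it is s > 3*tot + 9 -> tot >= e + 14.
Before e := e + 9: s > 3*tot + 9 -> tot >= e + 23
Before assert e + tot < 3*tot - 3: e < 2*tot - 3 and (s > 3*tot + 9 -> tot >= e + 23)
Before s := e: e < 2*tot - 3 and (e > 3*tot + 9 -> tot >= e + 23)
Before e := tot - 1: tot > 2 and (not (2*tot < -10))
The weakest precondition is tot > 2 and (not (2*tot < -10)).
Check whether tot > -2 and (not (2*tot < -10)) implies it.
Countermodel: at the initial state tot = -1, the precondition holds but the weakest precondition fails.
Answer: invalid


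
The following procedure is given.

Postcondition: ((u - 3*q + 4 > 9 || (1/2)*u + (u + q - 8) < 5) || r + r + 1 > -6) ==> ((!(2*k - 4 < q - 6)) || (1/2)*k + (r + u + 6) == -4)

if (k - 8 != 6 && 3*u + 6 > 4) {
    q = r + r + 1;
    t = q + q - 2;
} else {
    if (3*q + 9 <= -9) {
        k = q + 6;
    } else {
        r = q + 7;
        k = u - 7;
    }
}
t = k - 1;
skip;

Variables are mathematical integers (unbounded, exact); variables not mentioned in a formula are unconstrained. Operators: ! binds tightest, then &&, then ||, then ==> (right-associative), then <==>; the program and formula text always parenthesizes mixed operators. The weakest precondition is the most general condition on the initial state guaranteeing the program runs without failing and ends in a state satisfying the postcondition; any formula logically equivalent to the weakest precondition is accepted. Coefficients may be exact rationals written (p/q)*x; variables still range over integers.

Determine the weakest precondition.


Working backward. After the program, the postcondition ((u - 3*q + 4 > 9 || (1/2)*u + (u + q - 8) < 5) || r + r + 1 > -6) ==> ((!(2*k - 4 < q - 6)) || (1/2)*k + (r + u + 6) == -4) must hold; in canonical form it is (u > 3*q + 5 || q + (3/2)*u < 13 || 2*r > -7) ==> ((!(2*k < q - 2)) || (1/2)*k + r + u == -10).
Before skip: (u > 3*q + 5 || q + (3/2)*u < 13 || 2*r > -7) ==> ((!(2*k < q - 2)) || (1/2)*k + r + u == -10)
Before t := k - 1: (u > 3*q + 5 || q + (3/2)*u < 13 || 2*r > -7) ==> ((!(2*k < q - 2)) || (1/2)*k + r + u == -10)
Then branch requires (u > 6*r + 8 || 2*r + (3/2)*u < 12 || 2*r > -7) ==> ((!(2*k < 2*r - 1)) || (1/2)*k + r + u == -10); else branch requires (3*q <= -18 ==> ((u > 3*q + 5 || q + (3/2)*u < 13 || 2*r > -7) ==> ((!(q < -14)) || (1/2)*q + r + u == -13))) && ((!(3*q <= -18)) ==> ((u > 3*q + 5 || q + (3/2)*u < 13 || 2*q > -21) ==> ((!(2*u < q + 12)) || q + (3/2)*u == -27/2))).
Before the if: ((k != 14 && 3*u > -2) ==> ((u > 6*r + 8 || 2*r + (3/2)*u < 12 || 2*r > -7) ==> ((!(2*k < 2*r - 1)) || (1/2)*k + r + u == -10))) && ((!(k != 14 && 3*u > -2)) ==> ((3*q <= -18 ==> ((u > 3*q + 5 || q + (3/2)*u < 13 || 2*r > -7) ==> ((!(q < -14)) || (1/2)*q + r + u == -13))) && ((!(3*q <= -18)) ==> ((u > 3*q + 5 || q + (3/2)*u < 13 || 2*q > -21) ==> ((!(2*u < q + 12)) || q + (3/2)*u == -27/2)))))
Answer: WP = ((k != 14 && 3*u > -2) ==> ((u > 6*r + 8 || 2*r + (3/2)*u < 12 || 2*r > -7) ==> ((!(2*k < 2*r - 1)) || (1/2)*k + r + u == -10))) && ((!(k != 14 && 3*u > -2)) ==> ((3*q <= -18 ==> ((u > 3*q + 5 || q + (3/2)*u < 13 || 2*r > -7) ==> ((!(q < -14)) || (1/2)*q + r + u == -13))) && ((!(3*q <= -18)) ==> ((u > 3*q + 5 || q + (3/2)*u < 13 || 2*q > -21) ==> ((!(2*u < q + 12)) || q + (3/2)*u == -27/2)))))


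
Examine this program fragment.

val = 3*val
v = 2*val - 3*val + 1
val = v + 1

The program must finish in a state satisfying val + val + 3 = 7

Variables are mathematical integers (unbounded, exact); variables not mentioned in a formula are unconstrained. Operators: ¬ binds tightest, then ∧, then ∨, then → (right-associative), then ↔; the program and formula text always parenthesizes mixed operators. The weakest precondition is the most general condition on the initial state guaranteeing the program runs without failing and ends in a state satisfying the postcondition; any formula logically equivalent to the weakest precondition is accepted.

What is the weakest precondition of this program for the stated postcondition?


Working backward. After the program, the postcondition val + val + 3 = 7 must hold; in canonical form it is 2*val = 4.
Before val := v + 1: 2*v = 2
Before v := 2*val - 3*val + 1: 2*val = 0
Before val := 3*val: 6*val = 0
Answer: WP = 6*val = 0


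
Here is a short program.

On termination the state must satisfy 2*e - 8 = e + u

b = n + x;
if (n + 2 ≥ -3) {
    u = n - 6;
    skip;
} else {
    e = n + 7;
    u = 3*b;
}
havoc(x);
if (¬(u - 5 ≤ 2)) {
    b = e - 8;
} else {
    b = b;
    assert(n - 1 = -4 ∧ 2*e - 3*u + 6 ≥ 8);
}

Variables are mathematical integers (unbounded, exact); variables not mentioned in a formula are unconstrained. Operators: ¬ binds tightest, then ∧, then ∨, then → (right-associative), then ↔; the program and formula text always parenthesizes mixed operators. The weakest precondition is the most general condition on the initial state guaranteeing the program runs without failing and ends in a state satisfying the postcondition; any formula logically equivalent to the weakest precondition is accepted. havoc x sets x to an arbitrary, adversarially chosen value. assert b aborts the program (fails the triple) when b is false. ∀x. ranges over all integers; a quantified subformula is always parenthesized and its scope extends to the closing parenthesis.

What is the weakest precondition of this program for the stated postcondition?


Working backward. After the program, the postcondition 2*e - 8 = e + u must hold; in canonical form it is e = u + 8.
Then branch requires e = u + 8; else branch requires n = -3 ∧ 2*e ≥ 3*u + 2 ∧ e = u + 8.
Before the if: ((¬(u ≤ 7)) → e = u + 8) ∧ (u ≤ 7 → (n = -3 ∧ 2*e ≥ 3*u + 2 ∧ e = u + 8))
Before havoc x: ((¬(u ≤ 7)) → e = u + 8) ∧ (u ≤ 7 → (n = -3 ∧ 2*e ≥ 3*u + 2 ∧ e = u + 8))
Then branch requires ((¬(n ≤ 13)) → e = n + 2) ∧ (n ≤ 13 → (n = -3 ∧ 2*e ≥ 3*n - 16 ∧ e = n + 2)); else branch requires ((¬(3*b ≤ 7)) → n = 3*b + 1) ∧ (3*b ≤ 7 → (n = -3 ∧ 2*n ≥ 9*b - 12 ∧ n = 3*b + 1)).
Before the if: (n ≥ -5 → (((¬(n ≤ 13)) → e = n + 2) ∧ (n ≤ 13 → (n = -3 ∧ 2*e ≥ 3*n - 16 ∧ e = n + 2)))) ∧ ((¬(n ≥ -5)) → (((¬(3*b ≤ 7)) → n = 3*b + 1) ∧ (3*b ≤ 7 → (n = -3 ∧ 2*n ≥ 9*b - 12 ∧ n = 3*b + 1))))
Before b := n + x: (n ≥ -5 → (((¬(n ≤ 13)) → e = n + 2) ∧ (n ≤ 13 → (n = -3 ∧ 2*e ≥ 3*n - 16 ∧ e = n + 2)))) ∧ ((¬(n ≥ -5)) → (((¬(3*n + 3*x ≤ 7)) → 2*n + 3*x = -1) ∧ (3*n + 3*x ≤ 7 → (n = -3 ∧ 7*n + 9*x ≤ 12 ∧ 2*n + 3*x = -1))))
Answer: WP = (n ≥ -5 → (((¬(n ≤ 13)) → e = n + 2) ∧ (n ≤ 13 → (n = -3 ∧ 2*e ≥ 3*n - 16 ∧ e = n + 2)))) ∧ ((¬(n ≥ -5)) → (((¬(3*n + 3*x ≤ 7)) → 2*n + 3*x = -1) ∧ (3*n + 3*x ≤ 7 → (n = -3 ∧ 7*n + 9*x ≤ 12 ∧ 2*n + 3*x = -1))))


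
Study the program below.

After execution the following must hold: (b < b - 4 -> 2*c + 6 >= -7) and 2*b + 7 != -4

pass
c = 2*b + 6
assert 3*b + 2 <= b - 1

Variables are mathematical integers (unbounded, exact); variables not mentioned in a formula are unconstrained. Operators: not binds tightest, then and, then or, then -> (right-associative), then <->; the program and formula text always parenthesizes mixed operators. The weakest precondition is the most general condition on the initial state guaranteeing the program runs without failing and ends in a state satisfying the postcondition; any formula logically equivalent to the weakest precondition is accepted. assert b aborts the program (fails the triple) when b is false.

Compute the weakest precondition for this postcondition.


Working backward. After the program, the postcondition (b < b - 4 -> 2*c + 6 >= -7) and 2*b + 7 != -4 must hold; in canonical form it is 2*b != -11.
Before assert 3*b + 2 <= b - 1: 2*b <= -3 and 2*b != -11
Before c := 2*b + 6: 2*b <= -3 and 2*b != -11
Before skip: 2*b <= -3 and 2*b != -11
Answer: WP = 2*b <= -3 and 2*b != -11


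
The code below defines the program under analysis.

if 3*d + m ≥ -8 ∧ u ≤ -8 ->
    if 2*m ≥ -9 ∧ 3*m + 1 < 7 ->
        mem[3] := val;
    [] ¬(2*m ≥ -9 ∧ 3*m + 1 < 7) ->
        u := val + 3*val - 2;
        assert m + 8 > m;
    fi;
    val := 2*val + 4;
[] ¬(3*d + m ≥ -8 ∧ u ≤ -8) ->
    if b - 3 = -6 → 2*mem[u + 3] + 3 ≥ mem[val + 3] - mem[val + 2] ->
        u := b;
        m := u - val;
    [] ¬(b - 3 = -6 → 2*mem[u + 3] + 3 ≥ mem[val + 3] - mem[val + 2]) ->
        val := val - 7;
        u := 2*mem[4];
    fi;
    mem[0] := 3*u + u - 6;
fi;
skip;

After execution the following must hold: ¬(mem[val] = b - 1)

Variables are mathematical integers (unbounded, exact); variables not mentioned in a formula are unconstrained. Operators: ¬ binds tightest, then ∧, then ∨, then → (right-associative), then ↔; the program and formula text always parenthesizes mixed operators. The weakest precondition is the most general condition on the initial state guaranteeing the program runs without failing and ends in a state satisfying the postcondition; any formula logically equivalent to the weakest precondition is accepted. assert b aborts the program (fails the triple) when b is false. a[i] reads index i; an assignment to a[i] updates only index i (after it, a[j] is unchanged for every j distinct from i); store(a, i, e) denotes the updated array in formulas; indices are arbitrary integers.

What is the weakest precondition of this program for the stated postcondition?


Working backward. After the program, ¬(mem[val] = b - 1) must hold.
Before skip: ¬(mem[val] = b - 1)
Then branch requires ((2*m ≥ -9 ∧ 3*m < 6) → (¬(store(mem, 3, val)[2*val + 4] = b - 1))) ∧ ((¬(2*m ≥ -9 ∧ 3*m < 6)) → (¬(mem[2*val + 4] = b - 1))); else branch requires ((b = -3 → 2*mem[u + 3] + mem[val + 2] ≥ mem[val + 3] - 3) → (¬(store(mem, 0, 4*b - 6)[val] = b - 1))) ∧ ((¬(b = -3 → 2*mem[u + 3] + mem[val + 2] ≥ mem[val + 3] - 3)) → (¬(store(mem, 0, 8*mem[4] - 6)[val - 7] = b - 1))).
Before the if: ((3*d + m ≥ -8 ∧ u ≤ -8) → (((2*m ≥ -9 ∧ 3*m < 6) → (¬(store(mem, 3, val)[2*val + 4] = b - 1))) ∧ ((¬(2*m ≥ -9 ∧ 3*m < 6)) → (¬(mem[2*val + 4] = b - 1))))) ∧ ((¬(3*d + m ≥ -8 ∧ u ≤ -8)) → (((b = -3 → 2*mem[u + 3] + mem[val + 2] ≥ mem[val + 3] - 3) → (¬(store(mem, 0, 4*b - 6)[val] = b - 1))) ∧ ((¬(b = -3 → 2*mem[u + 3] + mem[val + 2] ≥ mem[val + 3] - 3)) → (¬(store(mem, 0, 8*mem[4] - 6)[val - 7] = b - 1)))))
Answer: WP = ((3*d + m ≥ -8 ∧ u ≤ -8) → (((2*m ≥ -9 ∧ 3*m < 6) → (¬(store(mem, 3, val)[2*val + 4] = b - 1))) ∧ ((¬(2*m ≥ -9 ∧ 3*m < 6)) → (¬(mem[2*val + 4] = b - 1))))) ∧ ((¬(3*d + m ≥ -8 ∧ u ≤ -8)) → (((b = -3 → 2*mem[u + 3] + mem[val + 2] ≥ mem[val + 3] - 3) → (¬(store(mem, 0, 4*b - 6)[val] = b - 1))) ∧ ((¬(b = -3 → 2*mem[u + 3] + mem[val + 2] ≥ mem[val + 3] - 3)) → (¬(store(mem, 0, 8*mem[4] - 6)[val - 7] = b - 1)))))


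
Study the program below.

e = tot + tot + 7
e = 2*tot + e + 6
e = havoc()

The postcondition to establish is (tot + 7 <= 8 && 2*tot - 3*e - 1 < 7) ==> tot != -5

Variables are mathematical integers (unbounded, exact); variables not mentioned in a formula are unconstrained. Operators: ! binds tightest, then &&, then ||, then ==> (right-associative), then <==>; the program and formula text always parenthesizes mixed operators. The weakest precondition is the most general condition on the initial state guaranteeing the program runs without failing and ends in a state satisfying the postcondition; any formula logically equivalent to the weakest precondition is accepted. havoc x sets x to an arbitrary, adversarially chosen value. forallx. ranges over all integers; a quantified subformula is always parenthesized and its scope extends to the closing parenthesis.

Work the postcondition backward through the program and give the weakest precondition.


Working backward. After the program, the postcondition (tot + 7 <= 8 && 2*tot - 3*e - 1 < 7) ==> tot != -5 must hold; in canonical form it is (tot <= 1 && 2*tot < 3*e + 8) ==> tot != -5.
Before havoc e: forall e_1. ((tot <= 1 && 2*tot < 3*e_1 + 8) ==> tot != -5)
Before e := 2*tot + e + 6: forall e_1. ((tot <= 1 && 2*tot < 3*e_1 + 8) ==> tot != -5)
Before e := tot + tot + 7: forall e_1. ((tot <= 1 && 2*tot < 3*e_1 + 8) ==> tot != -5)
Answer: WP = forall e_1. ((tot <= 1 && 2*tot < 3*e_1 + 8) ==> tot != -5)


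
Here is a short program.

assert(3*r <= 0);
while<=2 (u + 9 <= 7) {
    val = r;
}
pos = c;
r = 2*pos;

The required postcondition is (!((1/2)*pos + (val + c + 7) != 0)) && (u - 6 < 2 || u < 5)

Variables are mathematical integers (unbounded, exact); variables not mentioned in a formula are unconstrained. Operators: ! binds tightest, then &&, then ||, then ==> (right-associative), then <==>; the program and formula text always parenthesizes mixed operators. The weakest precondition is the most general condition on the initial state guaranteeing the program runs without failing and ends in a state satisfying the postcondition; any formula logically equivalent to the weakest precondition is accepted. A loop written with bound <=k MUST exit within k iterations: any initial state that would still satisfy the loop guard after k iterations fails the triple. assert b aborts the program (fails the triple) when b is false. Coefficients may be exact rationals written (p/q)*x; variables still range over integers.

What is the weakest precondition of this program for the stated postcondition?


Working backward. After the program, the postcondition (!((1/2)*pos + (val + c + 7) != 0)) && (u - 6 < 2 || u < 5) must hold; in canonical form it is (!(c + (1/2)*pos + val != -7)) && (u < 8 || u < 5).
Before r := 2*pos: (!(c + (1/2)*pos + val != -7)) && (u < 8 || u < 5)
Before pos := c: (!((3/2)*c + val != -7)) && (u < 8 || u < 5)
Before the loop (bound <=2), unroll the exhaustion recursion (WP_0 = exit-now case; WP_j = one more guarded iteration, up to j = 2):
  WP_0: (!(u <= -2)) && (!((3/2)*c + val != -7)) && (u < 8 || u < 5)
  WP_1: (u <= -2 ==> ((!(u <= -2)) && (!((3/2)*c + r != -7)) && (u < 8 || u < 5))) && ((!(u <= -2)) ==> ((!((3/2)*c + val != -7)) && (u < 8 || u < 5)))
  WP_2: (u <= -2 ==> ((u <= -2 ==> ((!(u <= -2)) && (!((3/2)*c + r != -7)) && (u < 8 || u < 5))) && ((!(u <= -2)) ==> ((!((3/2)*c + r != -7)) && (u < 8 || u < 5))))) && ((!(u <= -2)) ==> ((!((3/2)*c + val != -7)) && (u < 8 || u < 5)))
So before the loop: (u <= -2 ==> ((u <= -2 ==> ((!(u <= -2)) && (!((3/2)*c + r != -7)) && (u < 8 || u < 5))) && ((!(u <= -2)) ==> ((!((3/2)*c + r != -7)) && (u < 8 || u < 5))))) && ((!(u <= -2)) ==> ((!((3/2)*c + val != -7)) && (u < 8 || u < 5)))
Before assert 3*r <= 0: 3*r <= 0 && (u <= -2 ==> ((u <= -2 ==> ((!(u <= -2)) && (!((3/2)*c + r != -7)) && (u < 8 || u < 5))) && ((!(u <= -2)) ==> ((!((3/2)*c + r != -7)) && (u < 8 || u < 5))))) && ((!(u <= -2)) ==> ((!((3/2)*c + val != -7)) && (u < 8 || u < 5)))
Answer: WP = 3*r <= 0 && (u <= -2 ==> ((u <= -2 ==> ((!(u <= -2)) && (!((3/2)*c + r != -7)) && (u < 8 || u < 5))) && ((!(u <= -2)) ==> ((!((3/2)*c + r != -7)) && (u < 8 || u < 5))))) && ((!(u <= -2)) ==> ((!((3/2)*c + val != -7)) && (u < 8 || u < 5)))


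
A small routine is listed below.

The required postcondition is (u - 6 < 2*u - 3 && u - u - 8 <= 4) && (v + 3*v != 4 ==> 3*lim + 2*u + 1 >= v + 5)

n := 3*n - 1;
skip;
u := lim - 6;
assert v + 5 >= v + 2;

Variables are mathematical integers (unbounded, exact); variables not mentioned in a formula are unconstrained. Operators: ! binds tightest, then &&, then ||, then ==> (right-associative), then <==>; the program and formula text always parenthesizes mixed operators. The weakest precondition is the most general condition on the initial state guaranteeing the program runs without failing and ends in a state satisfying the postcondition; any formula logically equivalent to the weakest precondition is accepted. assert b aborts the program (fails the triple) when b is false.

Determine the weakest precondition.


Working backward. After the program, the postcondition (u - 6 < 2*u - 3 && u - u - 8 <= 4) && (v + 3*v != 4 ==> 3*lim + 2*u + 1 >= v + 5) must hold; in canonical form it is u > -3 && (4*v != 4 ==> 3*lim + 2*u >= v + 4).
Before assert v + 5 >= v + 2: u > -3 && (4*v != 4 ==> 3*lim + 2*u >= v + 4)
Before u := lim - 6: lim > 3 && (4*v != 4 ==> 5*lim >= v + 16)
Before skip: lim > 3 && (4*v != 4 ==> 5*lim >= v + 16)
Before n := 3*n - 1: lim > 3 && (4*v != 4 ==> 5*lim >= v + 16)
Answer: WP = lim > 3 && (4*v != 4 ==> 5*lim >= v + 16)


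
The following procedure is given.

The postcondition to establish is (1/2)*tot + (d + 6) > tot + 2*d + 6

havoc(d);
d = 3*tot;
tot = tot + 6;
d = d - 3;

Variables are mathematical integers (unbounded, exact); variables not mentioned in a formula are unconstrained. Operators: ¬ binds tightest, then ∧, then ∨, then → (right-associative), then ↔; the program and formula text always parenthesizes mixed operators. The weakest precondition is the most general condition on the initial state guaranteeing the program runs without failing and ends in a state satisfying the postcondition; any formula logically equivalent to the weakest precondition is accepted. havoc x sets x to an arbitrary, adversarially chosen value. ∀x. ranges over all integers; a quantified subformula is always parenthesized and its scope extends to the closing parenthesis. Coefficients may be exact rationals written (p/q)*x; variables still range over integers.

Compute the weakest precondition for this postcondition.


Working backward. After the program, the postcondition (1/2)*tot + (d + 6) > tot + 2*d + 6 must hold; in canonical form it is d + (1/2)*tot < 0.
Before d := d - 3: d + (1/2)*tot < 3
Before tot := tot + 6: d + (1/2)*tot < 0
Before d := 3*tot: (7/2)*tot < 0
Before havoc d: (7/2)*tot < 0
Answer: WP = (7/2)*tot < 0


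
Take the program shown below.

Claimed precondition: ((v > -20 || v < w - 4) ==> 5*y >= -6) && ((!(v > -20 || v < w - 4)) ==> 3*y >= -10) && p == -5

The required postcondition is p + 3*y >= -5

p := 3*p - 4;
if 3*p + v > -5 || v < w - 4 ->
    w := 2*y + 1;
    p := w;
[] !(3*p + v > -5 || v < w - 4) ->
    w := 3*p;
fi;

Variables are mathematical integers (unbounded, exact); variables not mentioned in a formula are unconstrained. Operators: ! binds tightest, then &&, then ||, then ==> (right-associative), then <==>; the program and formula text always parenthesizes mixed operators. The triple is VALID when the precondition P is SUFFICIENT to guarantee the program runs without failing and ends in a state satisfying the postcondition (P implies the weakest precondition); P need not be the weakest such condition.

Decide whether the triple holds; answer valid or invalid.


Working backward. After the program, p + 3*y >= -5 must hold.
Then branch requires 5*y >= -6; else branch requires p + 3*y >= -5.
Before the if: ((3*p + v > -5 || v < w - 4) ==> 5*y >= -6) && ((!(3*p + v > -5 || v < w - 4)) ==> p + 3*y >= -5)
Before p := 3*p - 4: ((9*p + v > 7 || v < w - 4) ==> 5*y >= -6) && ((!(9*p + v > 7 || v < w - 4)) ==> 3*p + 3*y >= -1)
The weakest precondition is ((9*p + v > 7 || v < w - 4) ==> 5*y >= -6) && ((!(9*p + v > 7 || v < w - 4)) ==> 3*p + 3*y >= -1).
Check whether ((v > -20 || v < w - 4) ==> 5*y >= -6) && ((!(v > -20 || v < w - 4)) ==> 3*y >= -10) && p == -5 implies it.
Countermodel: at the initial state p = -5, v = 0, w = 4, y = 0, the precondition holds but the weakest precondition fails.
Answer: invalid


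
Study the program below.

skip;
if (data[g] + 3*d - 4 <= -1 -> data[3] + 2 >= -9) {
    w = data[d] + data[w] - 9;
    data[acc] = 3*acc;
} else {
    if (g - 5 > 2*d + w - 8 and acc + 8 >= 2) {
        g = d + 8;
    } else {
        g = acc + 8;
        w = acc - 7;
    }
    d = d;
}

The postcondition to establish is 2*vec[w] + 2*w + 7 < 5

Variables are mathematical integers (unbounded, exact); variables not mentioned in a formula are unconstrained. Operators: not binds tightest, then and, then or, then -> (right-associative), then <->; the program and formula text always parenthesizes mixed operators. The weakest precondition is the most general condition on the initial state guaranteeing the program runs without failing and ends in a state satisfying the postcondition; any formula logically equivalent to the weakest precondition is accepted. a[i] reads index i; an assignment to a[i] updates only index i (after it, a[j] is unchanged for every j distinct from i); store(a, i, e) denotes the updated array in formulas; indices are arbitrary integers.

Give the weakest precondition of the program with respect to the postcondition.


Working backward. After the program, the postcondition 2*vec[w] + 2*w + 7 < 5 must hold; in canonical form it is 2*vec[w] + 2*w < -2.
Then branch requires 2*data[d] + 2*data[w] + 2*vec[data[d] + data[w] - 9] < 16; else branch requires ((g > 2*d + w - 3 and acc >= -6) -> 2*vec[w] + 2*w < -2) and ((not (g > 2*d + w - 3 and acc >= -6)) -> 2*vec[acc - 7] + 2*acc < 12).
Before the if: ((data[g] + 3*d <= 3 -> data[3] >= -11) -> 2*data[d] + 2*data[w] + 2*vec[data[d] + data[w] - 9] < 16) and ((not (data[g] + 3*d <= 3 -> data[3] >= -11)) -> (((g > 2*d + w - 3 and acc >= -6) -> 2*vec[w] + 2*w < -2) and ((not (g > 2*d + w - 3 and acc >= -6)) -> 2*vec[acc - 7] + 2*acc < 12)))
Before skip: ((data[g] + 3*d <= 3 -> data[3] >= -11) -> 2*data[d] + 2*data[w] + 2*vec[data[d] + data[w] - 9] < 16) and ((not (data[g] + 3*d <= 3 -> data[3] >= -11)) -> (((g > 2*d + w - 3 and acc >= -6) -> 2*vec[w] + 2*w < -2) and ((not (g > 2*d + w - 3 and acc >= -6)) -> 2*vec[acc - 7] + 2*acc < 12)))
Answer: WP = ((data[g] + 3*d <= 3 -> data[3] >= -11) -> 2*data[d] + 2*data[w] + 2*vec[data[d] + data[w] - 9] < 16) and ((not (data[g] + 3*d <= 3 -> data[3] >= -11)) -> (((g > 2*d + w - 3 and acc >= -6) -> 2*vec[w] + 2*w < -2) and ((not (g > 2*d + w - 3 and acc >= -6)) -> 2*vec[acc - 7] + 2*acc < 12)))


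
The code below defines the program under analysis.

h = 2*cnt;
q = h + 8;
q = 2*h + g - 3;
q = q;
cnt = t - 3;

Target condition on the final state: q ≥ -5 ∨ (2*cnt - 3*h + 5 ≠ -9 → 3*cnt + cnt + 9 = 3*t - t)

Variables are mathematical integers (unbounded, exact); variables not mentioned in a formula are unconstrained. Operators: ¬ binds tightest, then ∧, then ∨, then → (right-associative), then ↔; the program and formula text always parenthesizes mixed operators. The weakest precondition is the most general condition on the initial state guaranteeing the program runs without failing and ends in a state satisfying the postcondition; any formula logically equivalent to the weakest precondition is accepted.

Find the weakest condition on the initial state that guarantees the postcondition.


Working backward. After the program, the postcondition q ≥ -5 ∨ (2*cnt - 3*h + 5 ≠ -9 → 3*cnt + cnt + 9 = 3*t - t) must hold; in canonical form it is q ≥ -5 ∨ (2*cnt ≠ 3*h - 14 → 4*cnt = 2*t - 9).
Before cnt := t - 3: q ≥ -5 ∨ (2*t ≠ 3*h - 8 → 2*t = 3)
Before q := q: q ≥ -5 ∨ (2*t ≠ 3*h - 8 → 2*t = 3)
Before q := 2*h + g - 3: g + 2*h ≥ -2 ∨ (2*t ≠ 3*h - 8 → 2*t = 3)
Before q := h + 8: g + 2*h ≥ -2 ∨ (2*t ≠ 3*h - 8 → 2*t = 3)
Before h := 2*cnt: 4*cnt + g ≥ -2 ∨ (2*t ≠ 6*cnt - 8 → 2*t = 3)
Answer: WP = 4*cnt + g ≥ -2 ∨ (2*t ≠ 6*cnt - 8 → 2*t = 3)


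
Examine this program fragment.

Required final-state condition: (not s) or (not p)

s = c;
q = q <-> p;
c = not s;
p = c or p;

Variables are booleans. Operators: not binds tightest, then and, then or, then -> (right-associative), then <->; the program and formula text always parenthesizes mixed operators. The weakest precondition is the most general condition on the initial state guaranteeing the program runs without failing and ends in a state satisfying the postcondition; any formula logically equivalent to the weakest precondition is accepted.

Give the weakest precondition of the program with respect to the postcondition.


Working backward. After the program, (not s) or (not p) must hold.
Before p := c or p: (not s) or (not (c or p))
Before c := not s: (not s) or (not ((not s) or p))
Before q := q <-> p: (not s) or (not ((not s) or p))
Before s := c: (not c) or (not ((not c) or p))
Answer: WP = (not c) or (not ((not c) or p))


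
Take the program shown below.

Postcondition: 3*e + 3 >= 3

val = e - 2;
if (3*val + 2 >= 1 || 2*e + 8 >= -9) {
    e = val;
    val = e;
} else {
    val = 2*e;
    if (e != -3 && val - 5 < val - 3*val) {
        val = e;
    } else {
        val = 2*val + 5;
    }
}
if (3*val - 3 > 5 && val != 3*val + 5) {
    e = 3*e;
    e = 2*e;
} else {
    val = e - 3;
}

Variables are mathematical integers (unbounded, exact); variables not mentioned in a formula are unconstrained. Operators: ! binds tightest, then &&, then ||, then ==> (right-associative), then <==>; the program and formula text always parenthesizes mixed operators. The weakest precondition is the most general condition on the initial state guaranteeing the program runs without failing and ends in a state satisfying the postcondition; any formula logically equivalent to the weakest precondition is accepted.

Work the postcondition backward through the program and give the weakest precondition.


Working backward. After the program, the postcondition 3*e + 3 >= 3 must hold; in canonical form it is 3*e >= 0.
Then branch requires 18*e >= 0; else branch requires 3*e >= 0.
Before the if: ((3*val > 8 && 2*val != -5) ==> 18*e >= 0) && ((!(3*val > 8 && 2*val != -5)) ==> 3*e >= 0)
Then branch requires ((3*val > 8 && 2*val != -5) ==> 18*val >= 0) && ((!(3*val > 8 && 2*val != -5)) ==> 3*val >= 0); else branch requires ((e != -3 && 6*e < 5) ==> (((3*e > 8 && 2*e != -5) ==> 18*e >= 0) && ((!(3*e > 8 && 2*e != -5)) ==> 3*e >= 0))) && ((!(e != -3 && 6*e < 5)) ==> (((12*e > -7 && 8*e != -15) ==> 18*e >= 0) && ((!(12*e > -7 && 8*e != -15)) ==> 3*e >= 0))).
Before the if: ((3*val >= -1 || 2*e >= -17) ==> (((3*val > 8 && 2*val != -5) ==> 18*val >= 0) && ((!(3*val > 8 && 2*val != -5)) ==> 3*val >= 0))) && ((!(3*val >= -1 || 2*e >= -17)) ==> (((e != -3 && 6*e < 5) ==> (((3*e > 8 && 2*e != -5) ==> 18*e >= 0) && ((!(3*e > 8 && 2*e != -5)) ==> 3*e >= 0))) && ((!(e != -3 && 6*e < 5)) ==> (((12*e > -7 && 8*e != -15) ==> 18*e >= 0) && ((!(12*e > -7 && 8*e != -15)) ==> 3*e >= 0)))))
Before val := e - 2: ((3*e >= 5 || 2*e >= -17) ==> (((3*e > 14 && 2*e != -1) ==> 18*e >= 36) && ((!(3*e > 14 && 2*e != -1)) ==> 3*e >= 6))) && ((!(3*e >= 5 || 2*e >= -17)) ==> (((e != -3 && 6*e < 5) ==> (((3*e > 8 && 2*e != -5) ==> 18*e >= 0) && ((!(3*e > 8 && 2*e != -5)) ==> 3*e >= 0))) && ((!(e != -3 && 6*e < 5)) ==> (((12*e > -7 && 8*e != -15) ==> 18*e >= 0) && ((!(12*e > -7 && 8*e != -15)) ==> 3*e >= 0)))))
Answer: WP = ((3*e >= 5 || 2*e >= -17) ==> (((3*e > 14 && 2*e != -1) ==> 18*e >= 36) && ((!(3*e > 14 && 2*e != -1)) ==> 3*e >= 6))) && ((!(3*e >= 5 || 2*e >= -17)) ==> (((e != -3 && 6*e < 5) ==> (((3*e > 8 && 2*e != -5) ==> 18*e >= 0) && ((!(3*e > 8 && 2*e != -5)) ==> 3*e >= 0))) && ((!(e != -3 && 6*e < 5)) ==> (((12*e > -7 && 8*e != -15) ==> 18*e >= 0) && ((!(12*e > -7 && 8*e != -15)) ==> 3*e >= 0)))))
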